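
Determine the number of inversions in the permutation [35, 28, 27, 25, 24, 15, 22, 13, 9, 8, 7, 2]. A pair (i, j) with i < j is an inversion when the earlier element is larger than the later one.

Sweep left to right; for each value list the smaller values that follow it:
35 → 28, 27, 25, 24, 15, 22, 13, 9, 8, 7, 2 → 11
28 → 27, 25, 24, 15, 22, 13, 9, 8, 7, 2 → 10
27 → 25, 24, 15, 22, 13, 9, 8, 7, 2 → 9
25 → 24, 15, 22, 13, 9, 8, 7, 2 → 8
24 → 15, 22, 13, 9, 8, 7, 2 → 7
15 → 13, 9, 8, 7, 2 → 5
22 → 13, 9, 8, 7, 2 → 5
13 → 9, 8, 7, 2 → 4
9 → 8, 7, 2 → 3
8 → 7, 2 → 2
7 → 2 → 1
2 → none → 0
Sum: 11 + 10 + 9 + 8 + 7 + 5 + 5 + 4 + 3 + 2 + 1 + 0 = 65

65 out-of-order pairs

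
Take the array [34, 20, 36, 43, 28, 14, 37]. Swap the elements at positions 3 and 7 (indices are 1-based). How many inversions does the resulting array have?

11 inversions

Positions 3 and 7 hold 36 and 37; after swapping, the array is [34, 20, 37, 43, 28, 14, 36].
For each element, count later entries that are smaller:
34: 3
20: 1
37: 3
43: 3
28: 1
14: 0
36: 0
Sum: 3 + 1 + 3 + 3 + 1 + 0 + 0 = 11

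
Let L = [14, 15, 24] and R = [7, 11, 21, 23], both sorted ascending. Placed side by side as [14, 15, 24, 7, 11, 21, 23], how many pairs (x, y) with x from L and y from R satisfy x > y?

Count, for every r in R, how many entries of L exceed r:
r = 7: 14, 15, 24 → 3
r = 11: 14, 15, 24 → 3
r = 21: 24 → 1
r = 23: 24 → 1
Cross-inversions: 3 + 3 + 1 + 1 = 8

8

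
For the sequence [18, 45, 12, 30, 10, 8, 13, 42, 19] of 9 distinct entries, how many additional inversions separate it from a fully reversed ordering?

Maximum inversions for 9 distinct elements is C(9, 2) = 9·8/2 = 36.
Current inversions — for each element, count later smaller elements:
18: 4
45: 7
12: 2
30: 4
10: 1
8: 0
13: 0
42: 1
19: 0
Current total: 4 + 7 + 2 + 4 + 1 + 0 + 0 + 1 + 0 = 19
Shortfall: 36 − 19 = 17

17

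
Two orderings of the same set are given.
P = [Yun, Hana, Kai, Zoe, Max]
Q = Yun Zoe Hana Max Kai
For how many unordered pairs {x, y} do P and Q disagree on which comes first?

Assign each item its position (1..5) in the first ordering, then rewrite the second ordering as that position sequence:
positions: Yun→1, Hana→2, Kai→3, Zoe→4, Max→5
second ordering as positions: [1, 4, 2, 5, 3]
Discordant pairs = inversions in this position sequence.
1: 0
4: 2, 3 → 2
2: 0
5: 3 → 1
3: 0
Total: 0 + 2 + 0 + 1 + 0 = 3

3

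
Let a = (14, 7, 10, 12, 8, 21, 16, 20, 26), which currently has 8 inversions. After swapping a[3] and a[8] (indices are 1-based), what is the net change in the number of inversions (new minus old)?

Positions 3 and 8 hold 10 and 20; after swapping, the array is [14, 7, 20, 12, 8, 21, 16, 10, 26].
Count, for each position, how many later elements it exceeds:
14: 4
7: 0
20: 4
12: 2
8: 0
21: 2
16: 1
10: 0
26: 0
Sum: 4 + 0 + 4 + 2 + 0 + 2 + 1 + 0 + 0 = 13
Change: 13 − 8 = +5

+5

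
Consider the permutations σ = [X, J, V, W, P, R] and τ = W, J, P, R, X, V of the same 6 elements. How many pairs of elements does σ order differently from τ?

8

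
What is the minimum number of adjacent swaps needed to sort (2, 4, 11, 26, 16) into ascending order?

Minimum adjacent swaps = number of inversions (each swap of adjacent out-of-order elements removes one inversion and no swap can remove more).
Count inversions — for each element, later elements that are smaller:
2: none → 0
4: none → 0
11: none → 0
26: 16 → 1
16: none → 0
Total inversions: 0 + 0 + 0 + 1 + 0 = 1

1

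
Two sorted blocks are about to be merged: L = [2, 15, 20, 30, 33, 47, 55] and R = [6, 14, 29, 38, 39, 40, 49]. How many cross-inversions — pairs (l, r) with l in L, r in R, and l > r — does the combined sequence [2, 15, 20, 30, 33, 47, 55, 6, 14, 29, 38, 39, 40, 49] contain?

For each element r of the right run, count left-run elements greater than r:
r = 6: 15, 20, 30, 33, 47, 55 → 6
r = 14: 15, 20, 30, 33, 47, 55 → 6
r = 29: 30, 33, 47, 55 → 4
r = 38: 47, 55 → 2
r = 39: 47, 55 → 2
r = 40: 47, 55 → 2
r = 49: 55 → 1
Cross-inversions: 6 + 6 + 4 + 2 + 2 + 2 + 1 = 23

23 cross-inversions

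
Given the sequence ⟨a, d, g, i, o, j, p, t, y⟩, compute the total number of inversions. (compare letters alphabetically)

1

Sweep left to right; for each value list the smaller values that follow it:
a: 0
d: 0
g: 0
i: 0
o: 1
j: 0
p: 0
t: 0
y: 0
Sum: 0 + 0 + 0 + 0 + 1 + 0 + 0 + 0 + 0 = 1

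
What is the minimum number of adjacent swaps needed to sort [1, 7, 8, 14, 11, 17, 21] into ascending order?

Adjacent swaps: 1

Each adjacent swap fixes exactly one inversion, so the minimum swap count equals the number of inversions.
Count inversions — for each element, later elements that are smaller:
1: none → 0
7: none → 0
8: none → 0
14: 11 → 1
11: none → 0
17: none → 0
21: none → 0
Total inversions: 0 + 0 + 0 + 1 + 0 + 0 + 0 = 1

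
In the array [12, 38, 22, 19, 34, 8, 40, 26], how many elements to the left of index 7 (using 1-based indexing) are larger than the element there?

The element at index 7 is 40.
Elements before it: 12, 38, 22, 19, 34, 8
None of them are larger than 40.

0 such elements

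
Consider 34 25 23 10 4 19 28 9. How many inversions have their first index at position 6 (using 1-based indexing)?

1 such element

The element at index 6 is 19.
Elements after it: 28, 9
Those smaller than 19: 9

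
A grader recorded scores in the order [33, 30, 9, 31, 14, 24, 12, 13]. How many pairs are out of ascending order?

20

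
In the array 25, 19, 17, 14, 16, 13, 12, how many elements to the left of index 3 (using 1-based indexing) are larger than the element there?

The element at index 3 is 17.
Elements before it: 25, 19
Those larger than 17: 25, 19

2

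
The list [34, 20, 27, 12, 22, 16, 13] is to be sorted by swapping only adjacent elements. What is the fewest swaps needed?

The minimum number of adjacent swaps to sort an array equals its inversion count, since every such swap removes exactly one inversion.
Count inversions — for each element, later elements that are smaller:
34: 20, 27, 12, 22, 16, 13 → 6
20: 12, 16, 13 → 3
27: 12, 22, 16, 13 → 4
12: none → 0
22: 16, 13 → 2
16: 13 → 1
13: none → 0
Total inversions: 6 + 3 + 4 + 0 + 2 + 1 + 0 = 16

16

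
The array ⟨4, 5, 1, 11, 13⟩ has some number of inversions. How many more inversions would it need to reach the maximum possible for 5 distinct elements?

8

Maximum inversions for 5 distinct elements is C(5, 2) = 5·4/2 = 10.
Current inversions — for each element, count later smaller elements:
4: 1
5: 1
1: 0
11: 0
13: 0
Current total: 1 + 1 + 0 + 0 + 0 = 2
Shortfall: 10 − 2 = 8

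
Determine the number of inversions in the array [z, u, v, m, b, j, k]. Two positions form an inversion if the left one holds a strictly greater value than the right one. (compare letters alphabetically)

17

For each element, count later entries that are smaller:
z: 6
u: 4
v: 4
m: 3
b: 0
j: 0
k: 0
Sum: 6 + 4 + 4 + 3 + 0 + 0 + 0 = 17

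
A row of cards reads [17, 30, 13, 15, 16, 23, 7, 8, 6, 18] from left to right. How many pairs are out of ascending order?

29 inversions

Sweep left to right; for each value list the smaller values that follow it:
17 → 13, 15, 16, 7, 8, 6 → 6
30 → 13, 15, 16, 23, 7, 8, 6, 18 → 8
13 → 7, 8, 6 → 3
15 → 7, 8, 6 → 3
16 → 7, 8, 6 → 3
23 → 7, 8, 6, 18 → 4
7 → 6 → 1
8 → 6 → 1
6 → none → 0
18 → none → 0
Sum: 6 + 8 + 3 + 3 + 3 + 4 + 1 + 1 + 0 + 0 = 29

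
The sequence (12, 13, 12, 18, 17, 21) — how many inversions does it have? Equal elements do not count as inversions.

2

Inversion pairs (indices are 1-based):
(2,3): 13 > 12
(4,5): 18 > 17
That's 2 pairs.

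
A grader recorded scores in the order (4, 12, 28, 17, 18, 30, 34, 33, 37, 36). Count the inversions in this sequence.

4 inversions

Element-by-element contributions:
4 → none → 0
12 → none → 0
28 → 17, 18 → 2
17 → none → 0
18 → none → 0
30 → none → 0
34 → 33 → 1
33 → none → 0
37 → 36 → 1
36 → none → 0
Sum: 0 + 0 + 2 + 0 + 0 + 0 + 1 + 0 + 1 + 0 = 4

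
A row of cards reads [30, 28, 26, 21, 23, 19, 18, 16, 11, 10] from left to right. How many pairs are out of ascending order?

There are 44 inversions.

Sweep left to right; for each value list the smaller values that follow it:
30 → 28, 26, 21, 23, 19, 18, 16, 11, 10 → 9
28 → 26, 21, 23, 19, 18, 16, 11, 10 → 8
26 → 21, 23, 19, 18, 16, 11, 10 → 7
21 → 19, 18, 16, 11, 10 → 5
23 → 19, 18, 16, 11, 10 → 5
19 → 18, 16, 11, 10 → 4
18 → 16, 11, 10 → 3
16 → 11, 10 → 2
11 → 10 → 1
10 → none → 0
Sum: 9 + 8 + 7 + 5 + 5 + 4 + 3 + 2 + 1 + 0 = 44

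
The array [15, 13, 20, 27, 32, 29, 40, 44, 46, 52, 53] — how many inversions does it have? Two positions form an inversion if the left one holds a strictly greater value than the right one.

Sweep left to right; for each value list the smaller values that follow it:
15 → 13 → 1
13 → none → 0
20 → none → 0
27 → none → 0
32 → 29 → 1
29 → none → 0
40 → none → 0
44 → none → 0
46 → none → 0
52 → none → 0
53 → none → 0
Sum: 1 + 0 + 0 + 0 + 1 + 0 + 0 + 0 + 0 + 0 + 0 = 2

2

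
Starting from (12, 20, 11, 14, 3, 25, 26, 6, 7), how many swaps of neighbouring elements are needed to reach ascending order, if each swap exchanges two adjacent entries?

19

Minimum adjacent swaps = number of inversions (each swap of adjacent out-of-order elements removes one inversion and no swap can remove more).
Count inversions — for each element, later elements that are smaller:
12: 11, 3, 6, 7 → 4
20: 11, 14, 3, 6, 7 → 5
11: 3, 6, 7 → 3
14: 3, 6, 7 → 3
3: none → 0
25: 6, 7 → 2
26: 6, 7 → 2
6: none → 0
7: none → 0
Total inversions: 4 + 5 + 3 + 3 + 0 + 2 + 2 + 0 + 0 = 19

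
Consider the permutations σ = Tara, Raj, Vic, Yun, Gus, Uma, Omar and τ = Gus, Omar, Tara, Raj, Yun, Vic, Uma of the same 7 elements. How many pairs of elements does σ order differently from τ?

Assign each item its position (1..7) in the first ordering, then rewrite the second ordering as that position sequence:
positions: Tara→1, Raj→2, Vic→3, Yun→4, Gus→5, Uma→6, Omar→7
second ordering as positions: [5, 7, 1, 2, 4, 3, 6]
Discordant pairs = inversions in this position sequence.
5: 1, 2, 4, 3 → 4
7: 1, 2, 4, 3, 6 → 5
1: 0
2: 0
4: 3 → 1
3: 0
6: 0
Total: 4 + 5 + 0 + 0 + 1 + 0 + 0 = 10

10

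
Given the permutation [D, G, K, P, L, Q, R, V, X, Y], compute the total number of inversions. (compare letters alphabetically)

Element-by-element contributions:
D → none → 0
G → none → 0
K → none → 0
P → L → 1
L → none → 0
Q → none → 0
R → none → 0
V → none → 0
X → none → 0
Y → none → 0
Sum: 0 + 0 + 0 + 1 + 0 + 0 + 0 + 0 + 0 + 0 = 1

1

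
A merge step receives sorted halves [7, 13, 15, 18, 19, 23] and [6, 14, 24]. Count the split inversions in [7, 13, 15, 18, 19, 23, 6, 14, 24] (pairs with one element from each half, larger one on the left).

10

For each element r of the right run, count left-run elements greater than r:
r = 6: 7, 13, 15, 18, 19, 23 → 6
r = 14: 15, 18, 19, 23 → 4
r = 24: none → 0
Cross-inversions: 6 + 4 + 0 = 10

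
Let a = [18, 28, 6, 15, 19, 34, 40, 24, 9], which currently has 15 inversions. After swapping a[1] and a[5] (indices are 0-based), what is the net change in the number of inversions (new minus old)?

+1

Positions 1 and 5 hold 28 and 34; after swapping, the array is [18, 34, 6, 15, 19, 28, 40, 24, 9].
Element-by-element contributions:
18: 3
34: 6
6: 0
15: 1
19: 1
28: 2
40: 2
24: 1
9: 0
Sum: 3 + 6 + 0 + 1 + 1 + 2 + 2 + 1 + 0 = 16
Change: 16 − 15 = +1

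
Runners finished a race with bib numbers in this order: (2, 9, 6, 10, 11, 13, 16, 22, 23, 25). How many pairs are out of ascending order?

1

Count, for each position, how many later elements it exceeds:
2 → none → 0
9 → 6 → 1
6 → none → 0
10 → none → 0
11 → none → 0
13 → none → 0
16 → none → 0
22 → none → 0
23 → none → 0
25 → none → 0
Sum: 0 + 1 + 0 + 0 + 0 + 0 + 0 + 0 + 0 + 0 = 1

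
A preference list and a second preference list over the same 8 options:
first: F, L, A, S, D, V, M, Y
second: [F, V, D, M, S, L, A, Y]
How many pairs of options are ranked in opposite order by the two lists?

Assign each item its position (1..8) in the first ordering, then rewrite the second ordering as that position sequence:
positions: F→1, L→2, A→3, S→4, D→5, V→6, M→7, Y→8
second ordering as positions: [1, 6, 5, 7, 4, 2, 3, 8]
Discordant pairs = inversions in this position sequence.
1: 0
6: 5, 4, 2, 3 → 4
5: 4, 2, 3 → 3
7: 4, 2, 3 → 3
4: 2, 3 → 2
2: 0
3: 0
8: 0
Total: 0 + 4 + 3 + 3 + 2 + 0 + 0 + 0 = 12

12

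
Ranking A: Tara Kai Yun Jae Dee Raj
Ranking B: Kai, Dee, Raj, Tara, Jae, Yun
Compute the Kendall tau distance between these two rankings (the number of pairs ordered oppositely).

Assign each item its position (1..6) in the first ordering, then rewrite the second ordering as that position sequence:
positions: Tara→1, Kai→2, Yun→3, Jae→4, Dee→5, Raj→6
second ordering as positions: [2, 5, 6, 1, 4, 3]
Discordant pairs = inversions in this position sequence.
2: 1 → 1
5: 1, 4, 3 → 3
6: 1, 4, 3 → 3
1: 0
4: 3 → 1
3: 0
Total: 1 + 3 + 3 + 0 + 1 + 0 = 8

8 discordant pairs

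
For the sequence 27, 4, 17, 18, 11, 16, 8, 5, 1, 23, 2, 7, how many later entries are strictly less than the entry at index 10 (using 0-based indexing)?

The element at index 10 is 2.
Elements after it: 7
None of them are smaller than 2.

0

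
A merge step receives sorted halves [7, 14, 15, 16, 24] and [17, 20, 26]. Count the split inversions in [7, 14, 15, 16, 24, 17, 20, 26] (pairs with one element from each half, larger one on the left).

For each element r of the right run, count left-run elements greater than r:
r = 17: 24 → 1
r = 20: 24 → 1
r = 26: none → 0
Cross-inversions: 1 + 1 + 0 = 2

2 split inversions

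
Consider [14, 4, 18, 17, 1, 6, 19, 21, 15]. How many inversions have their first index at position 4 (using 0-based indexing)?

0 such elements

The element at index 4 is 1.
Elements after it: 6, 19, 21, 15
None of them are smaller than 1.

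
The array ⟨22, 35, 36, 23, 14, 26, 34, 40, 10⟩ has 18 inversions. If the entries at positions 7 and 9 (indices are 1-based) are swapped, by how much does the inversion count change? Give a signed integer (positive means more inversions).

Positions 7 and 9 hold 34 and 10; after swapping, the array is [22, 35, 36, 23, 14, 26, 10, 40, 34].
Count, for each position, how many later elements it exceeds:
22: 2
35: 5
36: 5
23: 2
14: 1
26: 1
10: 0
40: 1
34: 0
Sum: 2 + 5 + 5 + 2 + 1 + 1 + 0 + 1 + 0 = 17
Change: 17 − 18 = -1

-1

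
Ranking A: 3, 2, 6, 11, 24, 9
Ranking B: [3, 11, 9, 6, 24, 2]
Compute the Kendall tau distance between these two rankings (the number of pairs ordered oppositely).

There are 7 discordant pairs.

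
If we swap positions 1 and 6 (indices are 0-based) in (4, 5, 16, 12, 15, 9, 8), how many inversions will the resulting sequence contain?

Positions 1 and 6 hold 5 and 8; after swapping, the array is [4, 8, 16, 12, 15, 9, 5].
Element-by-element contributions:
4 → none → 0
8 → 5 → 1
16 → 12, 15, 9, 5 → 4
12 → 9, 5 → 2
15 → 9, 5 → 2
9 → 5 → 1
5 → none → 0
Sum: 0 + 1 + 4 + 2 + 2 + 1 + 0 = 10

10 inversions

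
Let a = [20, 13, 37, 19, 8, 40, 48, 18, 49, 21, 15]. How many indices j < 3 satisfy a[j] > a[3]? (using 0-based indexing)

2

The element at index 3 is 19.
Elements before it: 20, 13, 37
Those larger than 19: 20, 37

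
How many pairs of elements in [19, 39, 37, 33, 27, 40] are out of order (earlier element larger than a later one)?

6

Inversion pairs (indices are 0-based):
(1,2): 39 > 37
(1,3): 39 > 33
(1,4): 39 > 27
(2,3): 37 > 33
(2,4): 37 > 27
(3,4): 33 > 27
That's 6 pairs.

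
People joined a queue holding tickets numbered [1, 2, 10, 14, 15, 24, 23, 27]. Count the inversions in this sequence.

Sweep left to right; for each value list the smaller values that follow it:
1 → none → 0
2 → none → 0
10 → none → 0
14 → none → 0
15 → none → 0
24 → 23 → 1
23 → none → 0
27 → none → 0
Sum: 0 + 0 + 0 + 0 + 0 + 1 + 0 + 0 = 1

There is 1 inversion.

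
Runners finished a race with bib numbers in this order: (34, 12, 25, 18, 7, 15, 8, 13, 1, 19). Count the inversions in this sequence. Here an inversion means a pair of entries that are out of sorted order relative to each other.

30 out-of-order pairs

Sweep left to right; for each value list the smaller values that follow it:
34 → 12, 25, 18, 7, 15, 8, 13, 1, 19 → 9
12 → 7, 8, 1 → 3
25 → 18, 7, 15, 8, 13, 1, 19 → 7
18 → 7, 15, 8, 13, 1 → 5
7 → 1 → 1
15 → 8, 13, 1 → 3
8 → 1 → 1
13 → 1 → 1
1 → none → 0
19 → none → 0
Sum: 9 + 3 + 7 + 5 + 1 + 3 + 1 + 1 + 0 + 0 = 30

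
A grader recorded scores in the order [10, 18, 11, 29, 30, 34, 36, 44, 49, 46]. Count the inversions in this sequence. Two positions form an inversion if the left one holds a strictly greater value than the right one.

2 out-of-order pairs

Element-by-element contributions:
10 → none → 0
18 → 11 → 1
11 → none → 0
29 → none → 0
30 → none → 0
34 → none → 0
36 → none → 0
44 → none → 0
49 → 46 → 1
46 → none → 0
Sum: 0 + 1 + 0 + 0 + 0 + 0 + 0 + 0 + 1 + 0 = 2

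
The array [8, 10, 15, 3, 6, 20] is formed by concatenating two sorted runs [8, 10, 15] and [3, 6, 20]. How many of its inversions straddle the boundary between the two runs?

Split inversions: 6

Take each right-half value and tally the left-half values above it:
r = 3: 8, 10, 15 → 3
r = 6: 8, 10, 15 → 3
r = 20: none → 0
Cross-inversions: 3 + 3 + 0 = 6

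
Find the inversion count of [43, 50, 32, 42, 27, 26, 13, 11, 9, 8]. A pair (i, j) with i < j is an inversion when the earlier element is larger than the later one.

Element-by-element contributions:
43 → 32, 42, 27, 26, 13, 11, 9, 8 → 8
50 → 32, 42, 27, 26, 13, 11, 9, 8 → 8
32 → 27, 26, 13, 11, 9, 8 → 6
42 → 27, 26, 13, 11, 9, 8 → 6
27 → 26, 13, 11, 9, 8 → 5
26 → 13, 11, 9, 8 → 4
13 → 11, 9, 8 → 3
11 → 9, 8 → 2
9 → 8 → 1
8 → none → 0
Sum: 8 + 8 + 6 + 6 + 5 + 4 + 3 + 2 + 1 + 0 = 43

43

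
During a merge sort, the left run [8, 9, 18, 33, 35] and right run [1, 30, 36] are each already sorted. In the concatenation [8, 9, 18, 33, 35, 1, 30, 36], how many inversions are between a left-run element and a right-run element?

7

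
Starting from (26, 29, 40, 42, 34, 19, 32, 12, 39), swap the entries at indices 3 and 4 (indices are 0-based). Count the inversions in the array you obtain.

Positions 3 and 4 hold 42 and 34; after swapping, the array is [26, 29, 40, 34, 42, 19, 32, 12, 39].
Count, for each position, how many later elements it exceeds:
26 → 19, 12 → 2
29 → 19, 12 → 2
40 → 34, 19, 32, 12, 39 → 5
34 → 19, 32, 12 → 3
42 → 19, 32, 12, 39 → 4
19 → 12 → 1
32 → 12 → 1
12 → none → 0
39 → none → 0
Sum: 2 + 2 + 5 + 3 + 4 + 1 + 1 + 0 + 0 = 18

18 inversions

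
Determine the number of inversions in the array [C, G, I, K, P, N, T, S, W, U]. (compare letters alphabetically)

Inversions: 3

For each element, count later entries that are smaller:
C → none → 0
G → none → 0
I → none → 0
K → none → 0
P → N → 1
N → none → 0
T → S → 1
S → none → 0
W → U → 1
U → none → 0
Sum: 0 + 0 + 0 + 0 + 1 + 0 + 1 + 0 + 1 + 0 = 3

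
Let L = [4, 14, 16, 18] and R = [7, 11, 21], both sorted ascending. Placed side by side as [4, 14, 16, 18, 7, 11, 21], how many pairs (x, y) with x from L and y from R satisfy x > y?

Count, for every r in R, how many entries of L exceed r:
r = 7: 14, 16, 18 → 3
r = 11: 14, 16, 18 → 3
r = 21: none → 0
Cross-inversions: 3 + 3 + 0 = 6

Cross-inversions: 6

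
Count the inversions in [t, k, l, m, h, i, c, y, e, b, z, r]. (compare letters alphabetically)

36 out-of-order pairs

Count, for each position, how many later elements it exceeds:
t → k, l, m, h, i, c, e, b, r → 9
k → h, i, c, e, b → 5
l → h, i, c, e, b → 5
m → h, i, c, e, b → 5
h → c, e, b → 3
i → c, e, b → 3
c → b → 1
y → e, b, r → 3
e → b → 1
b → none → 0
z → r → 1
r → none → 0
Sum: 9 + 5 + 5 + 5 + 3 + 3 + 1 + 3 + 1 + 0 + 1 + 0 = 36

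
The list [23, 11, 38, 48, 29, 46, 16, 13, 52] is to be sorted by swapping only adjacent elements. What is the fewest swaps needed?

The minimum number of adjacent swaps to sort an array equals its inversion count, since every such swap removes exactly one inversion.
Count inversions — for each element, later elements that are smaller:
23: 11, 16, 13 → 3
11: none → 0
38: 29, 16, 13 → 3
48: 29, 46, 16, 13 → 4
29: 16, 13 → 2
46: 16, 13 → 2
16: 13 → 1
13: none → 0
52: none → 0
Total inversions: 3 + 0 + 3 + 4 + 2 + 2 + 1 + 0 + 0 = 15

15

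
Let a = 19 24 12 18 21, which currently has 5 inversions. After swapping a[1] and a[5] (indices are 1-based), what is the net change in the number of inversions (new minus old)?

+1

Positions 1 and 5 hold 19 and 21; after swapping, the array is [21, 24, 12, 18, 19].
Element-by-element contributions:
21: 3
24: 3
12: 0
18: 0
19: 0
Sum: 3 + 3 + 0 + 0 + 0 = 6
Change: 6 − 5 = +1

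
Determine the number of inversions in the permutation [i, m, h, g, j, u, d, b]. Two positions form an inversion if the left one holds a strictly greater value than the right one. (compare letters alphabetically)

19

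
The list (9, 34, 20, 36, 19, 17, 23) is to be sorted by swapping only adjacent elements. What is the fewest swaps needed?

10

The minimum number of adjacent swaps to sort an array equals its inversion count, since every such swap removes exactly one inversion.
Count inversions — for each element, later elements that are smaller:
9: none → 0
34: 20, 19, 17, 23 → 4
20: 19, 17 → 2
36: 19, 17, 23 → 3
19: 17 → 1
17: none → 0
23: none → 0
Total inversions: 0 + 4 + 2 + 3 + 1 + 0 + 0 = 10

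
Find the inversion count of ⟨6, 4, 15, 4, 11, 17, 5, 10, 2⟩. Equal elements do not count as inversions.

Count, for each position, how many later elements it exceeds:
6: 4
4: 1
15: 5
4: 1
11: 3
17: 3
5: 1
10: 1
2: 0
Sum: 4 + 1 + 5 + 1 + 3 + 3 + 1 + 1 + 0 = 19

19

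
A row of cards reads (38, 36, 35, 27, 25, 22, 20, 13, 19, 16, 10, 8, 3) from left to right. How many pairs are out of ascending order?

76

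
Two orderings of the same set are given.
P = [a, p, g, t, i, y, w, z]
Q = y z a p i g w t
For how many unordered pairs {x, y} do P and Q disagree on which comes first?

Assign each item its position (1..8) in the first ordering, then rewrite the second ordering as that position sequence:
positions: a→1, p→2, g→3, t→4, i→5, y→6, w→7, z→8
second ordering as positions: [6, 8, 1, 2, 5, 3, 7, 4]
Discordant pairs = inversions in this position sequence.
6: 1, 2, 5, 3, 4 → 5
8: 1, 2, 5, 3, 7, 4 → 6
1: 0
2: 0
5: 3, 4 → 2
3: 0
7: 4 → 1
4: 0
Total: 5 + 6 + 0 + 0 + 2 + 0 + 1 + 0 = 14

14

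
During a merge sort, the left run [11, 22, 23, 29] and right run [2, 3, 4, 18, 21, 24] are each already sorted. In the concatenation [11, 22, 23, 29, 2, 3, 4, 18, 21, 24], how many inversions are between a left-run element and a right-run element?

19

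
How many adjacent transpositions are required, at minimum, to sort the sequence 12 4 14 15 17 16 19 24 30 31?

Each adjacent swap fixes exactly one inversion, so the minimum swap count equals the number of inversions.
Count inversions — for each element, later elements that are smaller:
12: 4 → 1
4: none → 0
14: none → 0
15: none → 0
17: 16 → 1
16: none → 0
19: none → 0
24: none → 0
30: none → 0
31: none → 0
Total inversions: 1 + 0 + 0 + 0 + 1 + 0 + 0 + 0 + 0 + 0 = 2

2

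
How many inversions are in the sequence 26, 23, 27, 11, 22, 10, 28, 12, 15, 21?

Out-of-order pairs: 27

Sweep left to right; for each value list the smaller values that follow it:
26 → 23, 11, 22, 10, 12, 15, 21 → 7
23 → 11, 22, 10, 12, 15, 21 → 6
27 → 11, 22, 10, 12, 15, 21 → 6
11 → 10 → 1
22 → 10, 12, 15, 21 → 4
10 → none → 0
28 → 12, 15, 21 → 3
12 → none → 0
15 → none → 0
21 → none → 0
Sum: 7 + 6 + 6 + 1 + 4 + 0 + 3 + 0 + 0 + 0 = 27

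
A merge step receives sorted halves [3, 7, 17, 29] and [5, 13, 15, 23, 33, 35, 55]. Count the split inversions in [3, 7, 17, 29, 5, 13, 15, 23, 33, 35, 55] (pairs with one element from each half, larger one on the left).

Count, for every r in R, how many entries of L exceed r:
r = 5: 7, 17, 29 → 3
r = 13: 17, 29 → 2
r = 15: 17, 29 → 2
r = 23: 29 → 1
r = 33: none → 0
r = 35: none → 0
r = 55: none → 0
Cross-inversions: 3 + 2 + 2 + 1 + 0 + 0 + 0 = 8

Split inversions: 8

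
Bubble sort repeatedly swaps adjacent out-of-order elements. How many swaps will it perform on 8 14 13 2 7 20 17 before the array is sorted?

There are 8 adjacent swaps.

Each adjacent swap fixes exactly one inversion, so the minimum swap count equals the number of inversions.
Count inversions — for each element, later elements that are smaller:
8: 2, 7 → 2
14: 13, 2, 7 → 3
13: 2, 7 → 2
2: none → 0
7: none → 0
20: 17 → 1
17: none → 0
Total inversions: 2 + 3 + 2 + 0 + 0 + 1 + 0 = 8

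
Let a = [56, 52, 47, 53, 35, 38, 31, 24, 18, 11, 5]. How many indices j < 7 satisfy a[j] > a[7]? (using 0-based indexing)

7 such elements

The element at index 7 is 24.
Elements before it: 56, 52, 47, 53, 35, 38, 31
Those larger than 24: 56, 52, 47, 53, 35, 38, 31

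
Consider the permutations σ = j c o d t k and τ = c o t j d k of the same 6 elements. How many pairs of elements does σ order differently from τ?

Assign each item its position (1..6) in the first ordering, then rewrite the second ordering as that position sequence:
positions: j→1, c→2, o→3, d→4, t→5, k→6
second ordering as positions: [2, 3, 5, 1, 4, 6]
Discordant pairs = inversions in this position sequence.
2: 1 → 1
3: 1 → 1
5: 1, 4 → 2
1: 0
4: 0
6: 0
Total: 1 + 1 + 2 + 0 + 0 + 0 = 4

4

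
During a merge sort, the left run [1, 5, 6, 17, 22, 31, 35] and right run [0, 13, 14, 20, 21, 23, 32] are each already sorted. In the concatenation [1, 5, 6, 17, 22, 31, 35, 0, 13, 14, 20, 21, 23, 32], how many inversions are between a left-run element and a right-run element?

For each element r of the right run, count left-run elements greater than r:
r = 0: 1, 5, 6, 17, 22, 31, 35 → 7
r = 13: 17, 22, 31, 35 → 4
r = 14: 17, 22, 31, 35 → 4
r = 20: 22, 31, 35 → 3
r = 21: 22, 31, 35 → 3
r = 23: 31, 35 → 2
r = 32: 35 → 1
Cross-inversions: 7 + 4 + 4 + 3 + 3 + 2 + 1 = 24

There are 24 cross-inversions.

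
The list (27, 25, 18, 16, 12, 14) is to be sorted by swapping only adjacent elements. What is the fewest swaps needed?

Minimum adjacent swaps = number of inversions (each swap of adjacent out-of-order elements removes one inversion and no swap can remove more).
Count inversions — for each element, later elements that are smaller:
27: 25, 18, 16, 12, 14 → 5
25: 18, 16, 12, 14 → 4
18: 16, 12, 14 → 3
16: 12, 14 → 2
12: none → 0
14: none → 0
Total inversions: 5 + 4 + 3 + 2 + 0 + 0 = 14

14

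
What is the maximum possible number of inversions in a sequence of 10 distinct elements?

Inversions: 45

The maximum occurs when the array is in strictly decreasing order: every one of the C(10, 2) pairs is inverted.
C(10, 2) = 10·9/2 = 45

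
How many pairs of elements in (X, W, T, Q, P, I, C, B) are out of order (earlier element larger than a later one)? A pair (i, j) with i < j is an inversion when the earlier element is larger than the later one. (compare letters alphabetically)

Element-by-element contributions:
X: 7
W: 6
T: 5
Q: 4
P: 3
I: 2
C: 1
B: 0
Sum: 7 + 6 + 5 + 4 + 3 + 2 + 1 + 0 = 28

28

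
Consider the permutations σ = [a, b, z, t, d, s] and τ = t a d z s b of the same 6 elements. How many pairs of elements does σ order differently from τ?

Assign each item its position (1..6) in the first ordering, then rewrite the second ordering as that position sequence:
positions: a→1, b→2, z→3, t→4, d→5, s→6
second ordering as positions: [4, 1, 5, 3, 6, 2]
Discordant pairs = inversions in this position sequence.
4: 1, 3, 2 → 3
1: 0
5: 3, 2 → 2
3: 2 → 1
6: 2 → 1
2: 0
Total: 3 + 0 + 2 + 1 + 1 + 0 = 7

7 discordant pairs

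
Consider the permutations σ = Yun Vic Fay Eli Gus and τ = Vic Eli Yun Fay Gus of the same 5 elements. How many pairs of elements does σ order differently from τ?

There are 3 discordant pairs.

Assign each item its position (1..5) in the first ordering, then rewrite the second ordering as that position sequence:
positions: Yun→1, Vic→2, Fay→3, Eli→4, Gus→5
second ordering as positions: [2, 4, 1, 3, 5]
Discordant pairs = inversions in this position sequence.
2: 1 → 1
4: 1, 3 → 2
1: 0
3: 0
5: 0
Total: 1 + 2 + 0 + 0 + 0 = 3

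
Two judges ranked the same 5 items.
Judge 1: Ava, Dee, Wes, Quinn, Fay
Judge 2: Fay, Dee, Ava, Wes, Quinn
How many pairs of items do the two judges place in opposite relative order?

There are 5 discordant pairs.

Assign each item its position (1..5) in the first ordering, then rewrite the second ordering as that position sequence:
positions: Ava→1, Dee→2, Wes→3, Quinn→4, Fay→5
second ordering as positions: [5, 2, 1, 3, 4]
Discordant pairs = inversions in this position sequence.
5: 2, 1, 3, 4 → 4
2: 1 → 1
1: 0
3: 0
4: 0
Total: 4 + 1 + 0 + 0 + 0 = 5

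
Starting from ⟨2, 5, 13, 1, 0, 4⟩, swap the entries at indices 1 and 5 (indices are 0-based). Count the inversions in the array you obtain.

Inversions: 8

Positions 1 and 5 hold 5 and 4; after swapping, the array is [2, 4, 13, 1, 0, 5].
Count, for each position, how many later elements it exceeds:
2: 2
4: 2
13: 3
1: 1
0: 0
5: 0
Sum: 2 + 2 + 3 + 1 + 0 + 0 = 8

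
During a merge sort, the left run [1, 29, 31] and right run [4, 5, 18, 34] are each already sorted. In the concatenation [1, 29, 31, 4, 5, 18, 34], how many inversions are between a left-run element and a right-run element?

6

For each element r of the right run, count left-run elements greater than r:
r = 4: 29, 31 → 2
r = 5: 29, 31 → 2
r = 18: 29, 31 → 2
r = 34: none → 0
Cross-inversions: 2 + 2 + 2 + 0 = 6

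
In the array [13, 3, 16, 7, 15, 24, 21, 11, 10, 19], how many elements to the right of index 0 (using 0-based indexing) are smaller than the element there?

4 such elements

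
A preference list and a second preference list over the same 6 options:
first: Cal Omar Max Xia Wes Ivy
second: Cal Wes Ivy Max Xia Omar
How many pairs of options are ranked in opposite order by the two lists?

8

Assign each item its position (1..6) in the first ordering, then rewrite the second ordering as that position sequence:
positions: Cal→1, Omar→2, Max→3, Xia→4, Wes→5, Ivy→6
second ordering as positions: [1, 5, 6, 3, 4, 2]
Discordant pairs = inversions in this position sequence.
1: 0
5: 3, 4, 2 → 3
6: 3, 4, 2 → 3
3: 2 → 1
4: 2 → 1
2: 0
Total: 0 + 3 + 3 + 1 + 1 + 0 = 8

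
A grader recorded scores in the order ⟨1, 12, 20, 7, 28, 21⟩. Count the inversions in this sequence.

Listing every pair i<j with a[i]>a[j] (using 1-based positions):
(2,4): 12 > 7
(3,4): 20 > 7
(5,6): 28 > 21
That's 3 pairs.

3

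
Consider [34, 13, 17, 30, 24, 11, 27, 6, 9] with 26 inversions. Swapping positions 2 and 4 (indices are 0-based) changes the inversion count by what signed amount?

+1

Positions 2 and 4 hold 17 and 24; after swapping, the array is [34, 13, 24, 30, 17, 11, 27, 6, 9].
Count, for each position, how many later elements it exceeds:
34 → 13, 24, 30, 17, 11, 27, 6, 9 → 8
13 → 11, 6, 9 → 3
24 → 17, 11, 6, 9 → 4
30 → 17, 11, 27, 6, 9 → 5
17 → 11, 6, 9 → 3
11 → 6, 9 → 2
27 → 6, 9 → 2
6 → none → 0
9 → none → 0
Sum: 8 + 3 + 4 + 5 + 3 + 2 + 2 + 0 + 0 = 27
Change: 27 − 26 = +1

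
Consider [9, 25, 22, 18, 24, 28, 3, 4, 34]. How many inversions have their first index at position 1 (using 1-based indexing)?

2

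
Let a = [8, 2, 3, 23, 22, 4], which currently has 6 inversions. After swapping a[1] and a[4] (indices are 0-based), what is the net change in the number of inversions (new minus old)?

Positions 1 and 4 hold 2 and 22; after swapping, the array is [8, 22, 3, 23, 2, 4].
Element-by-element contributions:
8: 3
22: 3
3: 1
23: 2
2: 0
4: 0
Sum: 3 + 3 + 1 + 2 + 0 + 0 = 9
Change: 9 − 6 = +3

+3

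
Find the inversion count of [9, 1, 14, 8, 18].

3 inversions

For each element, count later entries that are smaller:
9: 2
1: 0
14: 1
8: 0
18: 0
Sum: 2 + 0 + 1 + 0 + 0 = 3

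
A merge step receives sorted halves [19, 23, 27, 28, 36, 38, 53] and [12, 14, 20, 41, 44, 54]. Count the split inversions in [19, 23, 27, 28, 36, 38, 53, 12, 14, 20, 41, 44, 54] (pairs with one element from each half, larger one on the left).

Cross-inversions: 22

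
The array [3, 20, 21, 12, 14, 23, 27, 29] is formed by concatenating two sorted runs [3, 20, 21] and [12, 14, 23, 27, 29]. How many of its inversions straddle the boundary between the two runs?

Take each right-half value and tally the left-half values above it:
r = 12: 20, 21 → 2
r = 14: 20, 21 → 2
r = 23: none → 0
r = 27: none → 0
r = 29: none → 0
Cross-inversions: 2 + 2 + 0 + 0 + 0 = 4

4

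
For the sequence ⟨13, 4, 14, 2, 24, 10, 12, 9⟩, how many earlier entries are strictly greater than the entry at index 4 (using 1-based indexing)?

3

The element at index 4 is 2.
Elements before it: 13, 4, 14
Those larger than 2: 13, 4, 14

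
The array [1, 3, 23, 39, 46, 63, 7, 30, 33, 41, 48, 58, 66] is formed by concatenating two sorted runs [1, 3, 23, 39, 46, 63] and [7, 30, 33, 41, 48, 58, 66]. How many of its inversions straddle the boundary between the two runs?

Count, for every r in R, how many entries of L exceed r:
r = 7: 23, 39, 46, 63 → 4
r = 30: 39, 46, 63 → 3
r = 33: 39, 46, 63 → 3
r = 41: 46, 63 → 2
r = 48: 63 → 1
r = 58: 63 → 1
r = 66: none → 0
Cross-inversions: 4 + 3 + 3 + 2 + 1 + 1 + 0 = 14

Cross-inversions: 14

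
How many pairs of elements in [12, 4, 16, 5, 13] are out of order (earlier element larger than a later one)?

Sweep left to right; for each value list the smaller values that follow it:
12: 2
4: 0
16: 2
5: 0
13: 0
Sum: 2 + 0 + 2 + 0 + 0 = 4

4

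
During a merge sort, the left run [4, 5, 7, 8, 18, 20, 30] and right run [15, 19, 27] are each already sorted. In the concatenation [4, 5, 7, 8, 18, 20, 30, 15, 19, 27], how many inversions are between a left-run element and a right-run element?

6 cross-inversions

Count, for every r in R, how many entries of L exceed r:
r = 15: 18, 20, 30 → 3
r = 19: 20, 30 → 2
r = 27: 30 → 1
Cross-inversions: 3 + 2 + 1 = 6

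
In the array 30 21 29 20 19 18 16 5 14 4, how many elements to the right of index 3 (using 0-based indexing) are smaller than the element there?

6

The element at index 3 is 20.
Elements after it: 19, 18, 16, 5, 14, 4
Those smaller than 20: 19, 18, 16, 5, 14, 4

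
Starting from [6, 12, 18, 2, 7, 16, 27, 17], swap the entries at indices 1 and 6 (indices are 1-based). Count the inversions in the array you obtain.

13 inversions

Positions 1 and 6 hold 6 and 16; after swapping, the array is [16, 12, 18, 2, 7, 6, 27, 17].
Count, for each position, how many later elements it exceeds:
16 → 12, 2, 7, 6 → 4
12 → 2, 7, 6 → 3
18 → 2, 7, 6, 17 → 4
2 → none → 0
7 → 6 → 1
6 → none → 0
27 → 17 → 1
17 → none → 0
Sum: 4 + 3 + 4 + 0 + 1 + 0 + 1 + 0 = 13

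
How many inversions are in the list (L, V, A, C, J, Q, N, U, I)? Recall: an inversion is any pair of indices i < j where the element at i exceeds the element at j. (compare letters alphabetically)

16

Sweep left to right; for each value list the smaller values that follow it:
L: 4
V: 7
A: 0
C: 0
J: 1
Q: 2
N: 1
U: 1
I: 0
Sum: 4 + 7 + 0 + 0 + 1 + 2 + 1 + 1 + 0 = 16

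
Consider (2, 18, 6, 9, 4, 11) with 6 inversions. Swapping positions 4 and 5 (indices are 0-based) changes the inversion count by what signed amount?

+1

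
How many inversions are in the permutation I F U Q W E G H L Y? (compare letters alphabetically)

18

Count, for each position, how many later elements it exceeds:
I: 4
F: 1
U: 5
Q: 4
W: 4
E: 0
G: 0
H: 0
L: 0
Y: 0
Sum: 4 + 1 + 5 + 4 + 4 + 0 + 0 + 0 + 0 + 0 = 18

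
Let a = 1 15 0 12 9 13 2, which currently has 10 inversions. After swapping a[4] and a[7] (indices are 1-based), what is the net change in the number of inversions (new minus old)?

-3

Positions 4 and 7 hold 12 and 2; after swapping, the array is [1, 15, 0, 2, 9, 13, 12].
For each element, count later entries that are smaller:
1 → 0 → 1
15 → 0, 2, 9, 13, 12 → 5
0 → none → 0
2 → none → 0
9 → none → 0
13 → 12 → 1
12 → none → 0
Sum: 1 + 5 + 0 + 0 + 0 + 1 + 0 = 7
Change: 7 − 10 = -3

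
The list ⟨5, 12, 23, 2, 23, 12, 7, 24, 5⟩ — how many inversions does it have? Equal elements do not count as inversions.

15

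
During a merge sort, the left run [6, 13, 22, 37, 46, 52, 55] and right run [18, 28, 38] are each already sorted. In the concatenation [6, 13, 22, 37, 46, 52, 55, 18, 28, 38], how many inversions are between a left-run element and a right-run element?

12

For each element r of the right run, count left-run elements greater than r:
r = 18: 22, 37, 46, 52, 55 → 5
r = 28: 37, 46, 52, 55 → 4
r = 38: 46, 52, 55 → 3
Cross-inversions: 5 + 4 + 3 = 12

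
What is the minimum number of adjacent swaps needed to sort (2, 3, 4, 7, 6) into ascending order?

The minimum number of adjacent swaps to sort an array equals its inversion count, since every such swap removes exactly one inversion.
Count inversions — for each element, later elements that are smaller:
2: none → 0
3: none → 0
4: none → 0
7: 6 → 1
6: none → 0
Total inversions: 0 + 0 + 0 + 1 + 0 = 1

1 swap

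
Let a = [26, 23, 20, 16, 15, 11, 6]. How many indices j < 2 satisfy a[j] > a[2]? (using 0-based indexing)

2

The element at index 2 is 20.
Elements before it: 26, 23
Those larger than 20: 26, 23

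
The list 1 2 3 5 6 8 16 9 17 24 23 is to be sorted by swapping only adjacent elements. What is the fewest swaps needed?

The minimum number of adjacent swaps to sort an array equals its inversion count, since every such swap removes exactly one inversion.
Count inversions — for each element, later elements that are smaller:
1: none → 0
2: none → 0
3: none → 0
5: none → 0
6: none → 0
8: none → 0
16: 9 → 1
9: none → 0
17: none → 0
24: 23 → 1
23: none → 0
Total inversions: 0 + 0 + 0 + 0 + 0 + 0 + 1 + 0 + 0 + 1 + 0 = 2

2 adjacent swaps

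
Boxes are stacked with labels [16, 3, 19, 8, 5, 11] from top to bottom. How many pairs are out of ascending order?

Listing every pair i<j with a[i]>a[j] (using 1-based positions):
(1,2): 16 > 3
(1,4): 16 > 8
(1,5): 16 > 5
(1,6): 16 > 11
(3,4): 19 > 8
(3,5): 19 > 5
(3,6): 19 > 11
(4,5): 8 > 5
That's 8 pairs.

8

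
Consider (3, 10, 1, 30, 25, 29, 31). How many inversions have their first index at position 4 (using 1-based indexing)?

The element at index 4 is 30.
Elements after it: 25, 29, 31
Those smaller than 30: 25, 29

2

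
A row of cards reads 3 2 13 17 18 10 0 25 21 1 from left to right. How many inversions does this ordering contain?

For each element, count later entries that are smaller:
3 → 2, 0, 1 → 3
2 → 0, 1 → 2
13 → 10, 0, 1 → 3
17 → 10, 0, 1 → 3
18 → 10, 0, 1 → 3
10 → 0, 1 → 2
0 → none → 0
25 → 21, 1 → 2
21 → 1 → 1
1 → none → 0
Sum: 3 + 2 + 3 + 3 + 3 + 2 + 0 + 2 + 1 + 0 = 19

19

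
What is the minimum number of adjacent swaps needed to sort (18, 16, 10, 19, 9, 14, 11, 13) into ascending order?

Each adjacent swap fixes exactly one inversion, so the minimum swap count equals the number of inversions.
Count inversions — for each element, later elements that are smaller:
18: 16, 10, 9, 14, 11, 13 → 6
16: 10, 9, 14, 11, 13 → 5
10: 9 → 1
19: 9, 14, 11, 13 → 4
9: none → 0
14: 11, 13 → 2
11: none → 0
13: none → 0
Total inversions: 6 + 5 + 1 + 4 + 0 + 2 + 0 + 0 = 18

18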